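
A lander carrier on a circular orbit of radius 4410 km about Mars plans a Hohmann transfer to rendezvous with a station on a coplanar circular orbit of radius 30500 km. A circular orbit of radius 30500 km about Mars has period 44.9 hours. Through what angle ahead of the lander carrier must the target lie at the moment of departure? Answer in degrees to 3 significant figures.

From Kepler's third law T² = 4π²r³/μ at r = 30500 km, T = 44.9 hours = 44.9 × 3600 s = 1.6164×10^5 s: μ = 4π²r³/T² = 42870.8 km³/s².
The Hohmann ellipse has a_t = (r₁ + r₂)/2 = 17455 km.
Transfer time t = π√(a_t³/μ) = 34990 s.
The target's mean motion on its circular orbit is ω₂ = √(μ/r₂³) = 3.887×10^-5 rad/s.
Angle swept by the target during transfer: ω₂·t = 1.3601 rad = 77.93°.
Arrival is 180° from departure on the ellipse, so φ = 180° − 77.93° = 102°.

φ = 102°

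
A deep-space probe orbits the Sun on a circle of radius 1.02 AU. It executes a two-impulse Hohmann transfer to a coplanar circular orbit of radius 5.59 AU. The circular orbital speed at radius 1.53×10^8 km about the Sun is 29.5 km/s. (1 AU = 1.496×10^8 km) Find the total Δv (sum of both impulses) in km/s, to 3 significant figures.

From the circular-orbit relation v² = μ/r at r = 1.53×10^8 km: μ = v²r = (29.5)² × 1.53×10^8 = 1.33148×10^11 km³/s².
In km: r₁ = 1.02 × 1.496×10^8 = 1.52592×10^8 km; r₂ = 5.59 × 1.496×10^8 = 8.36264×10^8 km.
Transfer-ellipse semi-major axis a_t = (r₁ + r₂)/2 = (1.52592×10^8 + 8.36264×10^8)/2 = 4.94428×10^8 km.
At r₁ the circular-orbit speed is v₁ = √(μ/r₁) = 29.5394 km/s.
On the transfer ellipse at r₁, vis-viva gives v_p = √[μ(2/r₁ − 1/a_t)] = 38.4169 km/s.
First burn Δv₁ = |v_p − v₁| = 8.8775 km/s.
At r₂, v₂ = √(μ/r₂) = 12.6182 km/s.
Transfer-orbit speed at r₂: v_a = √[μ(2/r₂ − 1/a_t)] = 7.00988 km/s.
Second burn Δv₂ = |v₂ − v_a| = 5.6083 km/s.
Δv = Δv₁ + Δv₂ = 8.8775 + 5.6083 = 14.49 km/s.

Δv = 14.5 km/s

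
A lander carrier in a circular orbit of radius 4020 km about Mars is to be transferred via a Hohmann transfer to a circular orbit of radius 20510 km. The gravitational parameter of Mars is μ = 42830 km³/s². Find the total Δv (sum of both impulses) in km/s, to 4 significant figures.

Δv = 1.575 km/s

The Hohmann ellipse has a_t = (r₁ + r₂)/2 = 12265 km.
At r₁ the circular-orbit speed is v₁ = √(μ/r₁) = 3.26408 km/s.
On the transfer ellipse at r₁, vis-viva gives v_p = √[μ(2/r₁ − 1/a_t)] = 4.22095 km/s.
First burn Δv₁ = |v_p − v₁| = 0.9569 km/s.
Circular speed at r₂: v₂ = √(μ/r₂) = 1.4451 km/s.
Transfer-orbit speed at r₂: v_a = √[μ(2/r₂ − 1/a_t)] = 0.82731 km/s.
Second burn Δv₂ = |v₂ − v_a| = 0.6178 km/s.
Δv = Δv₁ + Δv₂ = 0.9569 + 0.6178 = 1.575 km/s.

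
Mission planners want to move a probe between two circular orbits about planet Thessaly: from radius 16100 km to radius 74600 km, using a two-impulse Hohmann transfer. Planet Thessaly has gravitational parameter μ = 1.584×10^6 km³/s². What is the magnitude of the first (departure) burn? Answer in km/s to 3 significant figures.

Δv₁ = 2.80 km/s

The Hohmann ellipse has a_t = (r₁ + r₂)/2 = 45350 km.
On the circular orbit at r = 16100 km, v_c = √(μ/r) = 9.9189 km/s.
Vis-viva on the transfer ellipse at r = 16100 km gives v_t = √[μ(2/r − 1/a_t)] = 12.722 km/s.
Δv₁ = |v_t − v_c| = |12.722 − 9.9189| = 2.803 km/s.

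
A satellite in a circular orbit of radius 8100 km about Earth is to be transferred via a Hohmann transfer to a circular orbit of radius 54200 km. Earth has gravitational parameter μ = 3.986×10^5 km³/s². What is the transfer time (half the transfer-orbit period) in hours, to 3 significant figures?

The Hohmann ellipse has a_t = (r₁ + r₂)/2 = 31150 km.
By Kepler's third law the transfer-orbit period is T = 2π√(a_t³/μ), so t = T/2 = 27360 s.
Converting: 27360 s ÷ 3600 s/hour = 7.60 hours.

t = 7.60 hours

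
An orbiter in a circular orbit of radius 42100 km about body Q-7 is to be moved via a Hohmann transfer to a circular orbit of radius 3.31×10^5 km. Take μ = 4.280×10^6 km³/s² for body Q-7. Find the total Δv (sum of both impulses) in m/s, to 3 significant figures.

Δv = 5240 m/s

The Hohmann ellipse has a_t = (r₁ + r₂)/2 = 1.8655×10^5 km.
At r₁ the circular-orbit speed is v₁ = √(μ/r₁) = 10.083 km/s.
On the transfer ellipse at r₁, vis-viva gives v_p = √[μ(2/r₁ − 1/a_t)] = 13.431 km/s.
First burn Δv₁ = |v_p − v₁| = 3.348 km/s.
At r₂, v₂ = √(μ/r₂) = 3.596 km/s.
Transfer-orbit speed at r₂: v_a = √[μ(2/r₂ − 1/a_t)] = 1.708 km/s.
Second burn Δv₂ = |v₂ − v_a| = 1.888 km/s.
Total Δv = Δv₁ + Δv₂ = 5.236 km/s.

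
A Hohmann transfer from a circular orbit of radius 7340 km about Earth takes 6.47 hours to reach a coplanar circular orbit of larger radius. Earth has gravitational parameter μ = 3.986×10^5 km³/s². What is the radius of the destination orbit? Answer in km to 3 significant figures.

Transfer time t = 6.47 hours = 23292 s, and t = π√(a_t³/μ).
So a_t = (μ t²/π²)^(1/3) = (3.986×10^5 × (23292)² / π²)^(1/3) = 27982 km.
Since a_t = (r₁ + r₂)/2, r₂ = 2a_t − r₁ = 2×27982 − 7340 = 48624 km.

r₂ = 48600 km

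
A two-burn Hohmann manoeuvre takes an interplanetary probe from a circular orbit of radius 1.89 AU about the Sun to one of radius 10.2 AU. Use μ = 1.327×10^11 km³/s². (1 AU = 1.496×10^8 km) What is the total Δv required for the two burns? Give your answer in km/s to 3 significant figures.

Δv = 10.6 km/s

In km: r₁ = 1.89 × 1.496×10^8 = 2.82744×10^8 km; r₂ = 10.2 × 1.496×10^8 = 1.52592×10^9 km.
The Hohmann ellipse has a_t = (r₁ + r₂)/2 = 9.04332×10^8 km.
At r₁ the circular-orbit speed is v₁ = √(μ/r₁) = 21.664 km/s.
Transfer-orbit speed at r₁ (vis-viva): v_p = √[μ(2/r₁ − 1/a_t)] = 28.141 km/s.
First burn Δv₁ = |v_p − v₁| = 6.477 km/s.
At r₂, v₂ = √(μ/r₂) = 9.325 km/s.
Transfer-orbit speed at r₂: v_a = √[μ(2/r₂ − 1/a_t)] = 5.214 km/s.
Second burn Δv₂ = |v₂ − v_a| = 4.111 km/s.
Δv = Δv₁ + Δv₂ = 6.477 + 4.111 = 10.59 km/s.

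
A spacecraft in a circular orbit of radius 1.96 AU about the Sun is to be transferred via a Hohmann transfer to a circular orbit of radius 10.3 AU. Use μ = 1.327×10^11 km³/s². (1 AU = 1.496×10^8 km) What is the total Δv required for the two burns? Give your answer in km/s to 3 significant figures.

In km: r₁ = 1.96 × 1.496×10^8 = 2.93216×10^8 km; r₂ = 10.3 × 1.496×10^8 = 1.54088×10^9 km.
Semi-major axis of the transfer orbit: a_t = (2.93216×10^8 + 1.54088×10^9)/2 = 9.17048×10^8 km.
At r₁ the circular-orbit speed is v₁ = √(μ/r₁) = 21.2736 km/s.
Transfer-orbit speed at r₁ (v² = μ(2/r − 1/a)): v_p = √[μ(2/r₁ − 1/a_t)] = 27.5759 km/s.
First burn Δv₁ = |v_p − v₁| = 6.3023 km/s.
Circular speed at r₂: v₂ = √(μ/r₂) = 9.2801 km/s.
Transfer-orbit speed at r₂: v_a = √[μ(2/r₂ − 1/a_t)] = 5.2475 km/s.
Second burn Δv₂ = |v₂ − v_a| = 4.0326 km/s.
Δv = Δv₁ + Δv₂ = 6.3023 + 4.0326 = 10.33 km/s.

Δv = 10.3 km/s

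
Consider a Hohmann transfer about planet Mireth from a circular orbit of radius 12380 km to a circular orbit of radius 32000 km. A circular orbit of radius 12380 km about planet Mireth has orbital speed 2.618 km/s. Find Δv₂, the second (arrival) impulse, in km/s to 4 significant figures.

Δv₂ = 0.4121 km/s

From the circular-orbit relation v² = μ/r at r = 12380 km: μ = v²r = (2.618)² × 12380 = 84851.6 km³/s².
Semi-major axis of the transfer orbit: a_t = (12380 + 32000)/2 = 22190 km.
On the circular orbit at r = 32000 km, v_c = √(μ/r) = 1.6284 km/s.
Vis-viva on the transfer ellipse at r = 32000 km gives v_t = √[μ(2/r − 1/a_t)] = 1.2163 km/s.
Δv₂ = |v_t − v_c| = |1.2163 − 1.6284| = 0.4121 km/s.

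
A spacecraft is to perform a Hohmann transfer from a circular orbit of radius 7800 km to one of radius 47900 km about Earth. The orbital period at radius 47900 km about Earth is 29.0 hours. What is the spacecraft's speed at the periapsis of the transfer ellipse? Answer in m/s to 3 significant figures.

From Kepler's third law T² = 4π²r³/μ at r = 47900 km, T = 29.0 hours = 29.0 × 3600 s = 1.044×10^5 s: μ = 4π²r³/T² = 3.98075×10^5 km³/s².
The Hohmann ellipse has a_t = (r₁ + r₂)/2 = 27850 km.
At periapsis, r = 7800 km.
From the vis-viva equation, v = √[μ(2/r − 1/a_t)] = 9.369 km/s.

v = 9370 m/s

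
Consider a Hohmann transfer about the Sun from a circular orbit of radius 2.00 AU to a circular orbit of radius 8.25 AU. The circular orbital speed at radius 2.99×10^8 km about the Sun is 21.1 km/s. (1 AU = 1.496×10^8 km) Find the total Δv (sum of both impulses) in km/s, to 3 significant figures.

Δv = 9.57 km/s

From the circular-orbit relation v² = μ/r at r = 2.99×10^8 km: μ = v²r = (21.1)² × 2.99×10^8 = 1.33118×10^11 km³/s².
In km: r₁ = 2.00 × 1.496×10^8 = 2.992×10^8 km; r₂ = 8.25 × 1.496×10^8 = 1.2342×10^9 km.
Semi-major axis of the transfer orbit: a_t = (2.992×10^8 + 1.2342×10^9)/2 = 7.667×10^8 km.
Circular speed at r₁: v₁ = √(μ/r₁) = √(1.33118×10^11/2.992×10^8) = 21.093 km/s.
Transfer-orbit speed at r₁ (vis-viva): v_p = √[μ(2/r₁ − 1/a_t)] = 26.762 km/s.
First burn Δv₁ = |v_p − v₁| = 5.669 km/s.
Circular speed at r₂: v₂ = √(μ/r₂) = 10.3854 km/s.
Transfer-orbit speed at r₂: v_a = √[μ(2/r₂ − 1/a_t)] = 6.48774 km/s.
Second burn Δv₂ = |v₂ − v_a| = 3.898 km/s.
Δv = Δv₁ + Δv₂ = 5.669 + 3.898 = 9.567 km/s.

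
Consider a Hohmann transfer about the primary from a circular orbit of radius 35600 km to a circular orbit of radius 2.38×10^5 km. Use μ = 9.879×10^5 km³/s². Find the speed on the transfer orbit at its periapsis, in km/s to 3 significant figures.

The Hohmann ellipse has a_t = (r₁ + r₂)/2 = 1.368×10^5 km.
At periapsis, r = 35600 km.
From the vis-viva equation, v = √[μ(2/r − 1/a_t)] = 6.948 km/s.

v = 6.95 km/s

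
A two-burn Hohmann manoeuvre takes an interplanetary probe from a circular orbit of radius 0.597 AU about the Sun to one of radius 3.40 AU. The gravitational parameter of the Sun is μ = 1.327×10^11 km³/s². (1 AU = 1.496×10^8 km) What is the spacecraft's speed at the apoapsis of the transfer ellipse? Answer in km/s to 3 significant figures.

In km: r₁ = 0.597 × 1.496×10^8 = 8.93112×10^7 km; r₂ = 3.40 × 1.496×10^8 = 5.0864×10^8 km.
Transfer-ellipse semi-major axis a_t = (r₁ + r₂)/2 = (8.93112×10^7 + 5.0864×10^8)/2 = 2.989756×10^8 km.
The apoapsis of the transfer ellipse is at r = 5.0864×10^8 km.
From the vis-viva equation, v = √[μ(2/r − 1/a_t)] = 8.828 km/s.

v = 8.83 km/s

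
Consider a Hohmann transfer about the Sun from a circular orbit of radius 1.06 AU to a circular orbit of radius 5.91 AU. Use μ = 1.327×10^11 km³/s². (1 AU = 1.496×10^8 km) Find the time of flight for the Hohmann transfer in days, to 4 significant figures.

In km: r₁ = 1.06 × 1.496×10^8 = 1.58576×10^8 km; r₂ = 5.91 × 1.496×10^8 = 8.84136×10^8 km.
The Hohmann ellipse has a_t = (r₁ + r₂)/2 = 5.21356×10^8 km.
Half the transfer-orbit period gives t = π√(a_t³/μ) = 1.0266×10^8 s.
Converting: 1.0266×10^8 s ÷ 86400 s/day = 1188 days.

t = 1188 days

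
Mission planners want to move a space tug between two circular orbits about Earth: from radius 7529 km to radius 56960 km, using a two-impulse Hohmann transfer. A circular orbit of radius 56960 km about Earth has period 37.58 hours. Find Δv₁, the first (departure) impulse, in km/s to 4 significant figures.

Δv₁ = 2.395 km/s

From Kepler's third law T² = 4π²r³/μ at r = 56960 km, T = 37.58 hours = 37.58 × 3600 s = 1.35288×10^5 s: μ = 4π²r³/T² = 3.98613×10^5 km³/s².
Semi-major axis of the transfer orbit: a_t = (7529 + 56960)/2 = 32244.5 km.
On the circular orbit at r = 7529 km, v_c = √(μ/r) = 7.276 km/s.
Transfer-orbit speed at the same r (vis-viva, a = a_t): v_t = √[μ(2/r − 1/a_t)] = 9.671 km/s.
Δv₁ = |v_t − v_c| = |9.671 − 7.276| = 2.395 km/s.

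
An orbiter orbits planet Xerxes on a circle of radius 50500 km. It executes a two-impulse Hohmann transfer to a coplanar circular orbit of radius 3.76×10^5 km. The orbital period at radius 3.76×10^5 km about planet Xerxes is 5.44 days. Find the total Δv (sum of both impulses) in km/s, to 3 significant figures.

Δv = 7.08 km/s

From Kepler's third law T² = 4π²r³/μ at r = 3.76×10^5 km, T = 5.44 days = 5.44 × 86400 s = 4.70016×10^5 s: μ = 4π²r³/T² = 9.49944×10^6 km³/s².
Semi-major axis of the transfer orbit: a_t = (50500 + 3.760×10^5)/2 = 2.1325×10^5 km.
At r₁ the circular-orbit speed is v₁ = √(μ/r₁) = 13.715 km/s.
Transfer-orbit speed at r₁ (vis-viva): v_p = √[μ(2/r₁ − 1/a_t)] = 18.212 km/s.
First burn Δv₁ = |v_p − v₁| = 4.497 km/s.
Circular speed at r₂: v₂ = √(μ/r₂) = 5.026 km/s.
Transfer-orbit speed at r₂: v_a = √[μ(2/r₂ − 1/a_t)] = 2.446 km/s.
Second burn Δv₂ = |v₂ − v_a| = 2.580 km/s.
Δv = Δv₁ + Δv₂ = 4.497 + 2.580 = 7.077 km/s.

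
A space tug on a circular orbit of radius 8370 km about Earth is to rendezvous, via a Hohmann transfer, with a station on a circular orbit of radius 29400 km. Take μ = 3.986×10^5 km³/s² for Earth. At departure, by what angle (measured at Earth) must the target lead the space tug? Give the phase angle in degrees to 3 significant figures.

Transfer-ellipse semi-major axis a_t = (r₁ + r₂)/2 = (8370 + 29400)/2 = 18885 km.
The half-period of the transfer ellipse is t = π√(a_t³/μ) = 12913.88 s.
Target angular speed ω₂ = √(μ/r₂³) = 1.252413×10^-4 rad/s.
Angle swept by the target during transfer: ω₂·t = 1.6174 rad = 92.67°.
The space tug traverses 180° on the transfer ellipse, so the target must lead by 180° − 92.67° = 87.3°.

φ = 87.3°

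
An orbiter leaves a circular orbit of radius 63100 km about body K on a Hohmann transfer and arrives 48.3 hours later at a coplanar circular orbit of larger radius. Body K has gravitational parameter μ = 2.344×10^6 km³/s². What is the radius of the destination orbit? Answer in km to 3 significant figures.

r₂ = 3.23×10^5 km

Transfer time t = 48.3 hours = 1.7388×10^5 s, and t = π√(a_t³/μ).
So a_t = (μ t²/π²)^(1/3) = (2.344×10^6 × (1.7388×10^5)² / π²)^(1/3) = 1.9292×10^5 km.
Since a_t = (r₁ + r₂)/2, r₂ = 2a_t − r₁ = 2×1.9292×10^5 − 63100 = 3.2274×10^5 km.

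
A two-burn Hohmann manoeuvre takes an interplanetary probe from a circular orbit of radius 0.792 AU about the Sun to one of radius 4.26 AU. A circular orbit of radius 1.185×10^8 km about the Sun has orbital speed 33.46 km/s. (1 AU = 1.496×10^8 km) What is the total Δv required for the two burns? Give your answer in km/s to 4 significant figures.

From the circular-orbit relation v² = μ/r at r = 1.185×10^8 km: μ = v²r = (33.46)² × 1.185×10^8 = 1.32669×10^11 km³/s².
In km: r₁ = 0.792 × 1.496×10^8 = 1.184832×10^8 km; r₂ = 4.26 × 1.496×10^8 = 6.37296×10^8 km.
Semi-major axis of the transfer orbit: a_t = (1.184832×10^8 + 6.37296×10^8)/2 = 3.778896×10^8 km.
At r₁ the circular-orbit speed is v₁ = √(μ/r₁) = 33.4624 km/s.
On the transfer ellipse at r₁, vis-viva equation gives v_p = √[μ(2/r₁ − 1/a_t)] = 43.4555 km/s.
First burn Δv₁ = |v_p − v₁| = 9.993 km/s.
At r₂, v₂ = √(μ/r₂) = 14.428 km/s.
Transfer-orbit speed at r₂: v_a = √[μ(2/r₂ − 1/a_t)] = 8.0791 km/s.
Second burn Δv₂ = |v₂ − v_a| = 6.349 km/s.
Δv = Δv₁ + Δv₂ = 9.993 + 6.349 = 16.34 km/s.

Δv = 16.34 km/s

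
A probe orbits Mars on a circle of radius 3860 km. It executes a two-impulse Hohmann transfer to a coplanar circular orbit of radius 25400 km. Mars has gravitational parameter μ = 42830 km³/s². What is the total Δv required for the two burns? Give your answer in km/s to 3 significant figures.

Semi-major axis of the transfer orbit: a_t = (3860 + 25400)/2 = 14630 km.
At r₁ the circular-orbit speed is v₁ = √(μ/r₁) = 3.3310 km/s.
Transfer-orbit speed at r₁ (v² = μ(2/r − 1/a)): v_p = √[μ(2/r₁ − 1/a_t)] = 4.3891 km/s.
First burn Δv₁ = |v_p − v₁| = 1.0581 km/s.
Circular speed at r₂: v₂ = √(μ/r₂) = 1.298546 km/s.
Transfer-orbit speed at r₂: v_a = √[μ(2/r₂ − 1/a_t)] = 0.6670044 km/s.
Second burn Δv₂ = |v₂ − v_a| = 0.63154 km/s.
Total Δv = Δv₁ + Δv₂ = 1.690 km/s.

Δv = 1.69 km/s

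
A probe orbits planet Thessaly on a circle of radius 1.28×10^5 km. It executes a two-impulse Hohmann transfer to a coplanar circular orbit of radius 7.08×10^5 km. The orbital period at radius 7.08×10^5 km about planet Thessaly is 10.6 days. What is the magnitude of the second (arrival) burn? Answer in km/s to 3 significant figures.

Δv₂ = 2.17 km/s

From Kepler's third law T² = 4π²r³/μ at r = 7.08×10^5 km, T = 10.6 days = 10.6 × 86400 s = 9.1584×10^5 s: μ = 4π²r³/T² = 1.67040×10^7 km³/s².
Semi-major axis of the transfer orbit: a_t = (1.280×10^5 + 7.080×10^5)/2 = 4.180×10^5 km.
On the circular orbit at r = 7.080×10^5 km, v_c = √(μ/r) = 4.857 km/s.
Transfer-orbit speed at the same r (vis-viva, a = a_t): v_t = √[μ(2/r − 1/a_t)] = 2.688 km/s.
Δv₂ = |v_t − v_c| = |2.688 − 4.857| = 2.169 km/s.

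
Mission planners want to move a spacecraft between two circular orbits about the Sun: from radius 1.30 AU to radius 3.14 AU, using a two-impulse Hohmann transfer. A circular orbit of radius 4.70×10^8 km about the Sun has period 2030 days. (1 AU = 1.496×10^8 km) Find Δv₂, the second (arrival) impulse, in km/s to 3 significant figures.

Δv₂ = 3.95 km/s

From Kepler's third law T² = 4π²r³/μ at r = 4.70×10^8 km, T = 2030 days = 2030 × 86400 s = 1.75392×10^8 s: μ = 4π²r³/T² = 1.33240×10^11 km³/s².
In km: r₁ = 1.30 × 1.496×10^8 = 1.9448×10^8 km; r₂ = 3.14 × 1.496×10^8 = 4.69744×10^8 km.
Semi-major axis of the transfer orbit: a_t = (1.9448×10^8 + 4.69744×10^8)/2 = 3.32112×10^8 km.
On the circular orbit at r = 4.69744×10^8 km, v_c = √(μ/r) = 16.842 km/s.
Transfer-orbit speed at the same r (vis-viva, a = a_t): v_t = √[μ(2/r − 1/a_t)] = 12.888 km/s.
Δv₂ = |v_t − v_c| = |12.888 − 16.842| = 3.954 km/s.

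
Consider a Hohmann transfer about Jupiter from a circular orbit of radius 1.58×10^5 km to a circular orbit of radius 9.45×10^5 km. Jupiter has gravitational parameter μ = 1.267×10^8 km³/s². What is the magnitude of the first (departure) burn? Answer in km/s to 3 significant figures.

Δv₁ = 8.75 km/s

Semi-major axis of the transfer orbit: a_t = (1.580×10^5 + 9.450×10^5)/2 = 5.515×10^5 km.
On the circular orbit at r = 1.580×10^5 km, v_c = √(μ/r) = 28.317817 km/s.
Transfer-orbit speed at the same r (vis-viva, a = a_t): v_t = √[μ(2/r − 1/a_t)] = 37.068321 km/s.
Δv₁ = |v_t − v_c| = |37.068321 − 28.317817| = 8.751 km/s.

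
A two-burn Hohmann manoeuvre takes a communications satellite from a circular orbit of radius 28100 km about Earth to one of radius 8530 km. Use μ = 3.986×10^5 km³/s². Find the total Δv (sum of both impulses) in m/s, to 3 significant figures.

Δv = 2830 m/s

Transfer-ellipse semi-major axis a_t = (r₁ + r₂)/2 = (28100 + 8530)/2 = 18315 km.
At r₁ the circular-orbit speed is v₁ = √(μ/r₁) = 3.766 km/s.
Transfer-orbit speed at r₁ (v² = μ(2/r − 1/a)): v_a = √[μ(2/r₁ − 1/a_t)] = 2.570 km/s.
First burn Δv₁ = |v_a − v₁| = 1.196 km/s.
At r₂, v₂ = √(μ/r₂) = 6.836 km/s.
Transfer-orbit speed at r₂: v_p = √[μ(2/r₂ − 1/a_t)] = 8.467 km/s.
Second burn Δv₂ = |v₂ − v_p| = 1.631 km/s.
Total Δv = Δv₁ + Δv₂ = 2.827 km/s.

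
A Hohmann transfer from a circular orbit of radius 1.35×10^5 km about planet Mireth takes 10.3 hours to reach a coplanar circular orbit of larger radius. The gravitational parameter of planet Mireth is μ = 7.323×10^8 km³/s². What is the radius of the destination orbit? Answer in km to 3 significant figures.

Transfer time t = 10.3 hours = 37080 s, and t = π√(a_t³/μ).
So a_t = (μ t²/π²)^(1/3) = (7.323×10^8 × (37080)² / π²)^(1/3) = 4.6726×10^5 km.
Since a_t = (r₁ + r₂)/2, r₂ = 2a_t − r₁ = 2×4.6726×10^5 − 1.350×10^5 = 7.9952×10^5 km.

r₂ = 8.00×10^5 km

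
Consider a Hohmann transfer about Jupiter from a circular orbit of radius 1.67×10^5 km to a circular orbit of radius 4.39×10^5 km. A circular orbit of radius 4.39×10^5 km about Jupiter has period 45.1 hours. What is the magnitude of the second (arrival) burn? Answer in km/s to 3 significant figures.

From Kepler's third law T² = 4π²r³/μ at r = 4.39×10^5 km, T = 45.1 hours = 45.1 × 3600 s = 1.6236×10^5 s: μ = 4π²r³/T² = 1.26705×10^8 km³/s².
Transfer-ellipse semi-major axis a_t = (r₁ + r₂)/2 = (1.670×10^5 + 4.390×10^5)/2 = 3.030×10^5 km.
Circular speed at r = 4.390×10^5 km: v_c = √(μ/r) = 16.989 km/s.
Vis-viva on the transfer ellipse at r = 4.390×10^5 km gives v_t = √[μ(2/r − 1/a_t)] = 12.613 km/s.
Δv₂ = |v_t − v_c| = |12.613 − 16.989| = 4.376 km/s.

Δv₂ = 4.38 km/s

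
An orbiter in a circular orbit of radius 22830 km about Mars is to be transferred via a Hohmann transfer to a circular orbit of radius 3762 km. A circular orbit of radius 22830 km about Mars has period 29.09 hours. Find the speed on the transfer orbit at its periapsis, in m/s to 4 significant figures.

v = 4422 m/s

From Kepler's third law T² = 4π²r³/μ at r = 22830 km, T = 29.09 hours = 29.09 × 3600 s = 1.04724×10^5 s: μ = 4π²r³/T² = 42833.6 km³/s².
The Hohmann ellipse has a_t = (r₁ + r₂)/2 = 13296 km.
The periapsis of the transfer ellipse is at r = 3762 km.
Applying v² = μ(2/r − 1/a_t): v = 4.422 km/s.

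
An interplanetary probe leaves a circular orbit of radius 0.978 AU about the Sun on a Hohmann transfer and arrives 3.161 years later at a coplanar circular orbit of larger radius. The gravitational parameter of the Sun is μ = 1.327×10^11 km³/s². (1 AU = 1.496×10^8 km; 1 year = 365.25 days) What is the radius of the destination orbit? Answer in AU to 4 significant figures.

r₂ = 5.860 AU

In km: r₁ = 0.978 × 1.496×10^8 = 1.463088×10^8 km.
Transfer time t = 3.161 years × 365.25 × 86400 s = 9.97535736×10^7 s, and t = π√(a_t³/μ).
So a_t = (μ t²/π²)^(1/3) = (1.327×10^11 × (9.97535736×10^7)² / π²)^(1/3) = 5.1146×10^8 km.
Since a_t = (r₁ + r₂)/2, r₂ = 2a_t − r₁ = 2×5.1146×10^8 − 1.463088×10^8 = 8.766112×10^8 km.
In AU: r₂ = 8.766112×10^8 / 1.496×10^8 = 5.860 AU.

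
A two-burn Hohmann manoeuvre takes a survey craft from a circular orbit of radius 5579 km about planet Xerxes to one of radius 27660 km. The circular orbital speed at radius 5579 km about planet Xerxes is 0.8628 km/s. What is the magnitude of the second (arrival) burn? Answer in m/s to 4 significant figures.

From the circular-orbit relation v² = μ/r at r = 5579 km: μ = v²r = (0.8628)² × 5579 = 4153.14 km³/s².
The Hohmann ellipse has a_t = (r₁ + r₂)/2 = 16619.5 km.
On the circular orbit at r = 27660 km, v_c = √(μ/r) = 0.3875 km/s.
Vis-viva on the transfer ellipse at r = 27660 km gives v_t = √[μ(2/r − 1/a_t)] = 0.2245 km/s.
Δv₂ = |v_t − v_c| = |0.2245 − 0.3875| = 0.1630 km/s.

Δv₂ = 163.0 m/s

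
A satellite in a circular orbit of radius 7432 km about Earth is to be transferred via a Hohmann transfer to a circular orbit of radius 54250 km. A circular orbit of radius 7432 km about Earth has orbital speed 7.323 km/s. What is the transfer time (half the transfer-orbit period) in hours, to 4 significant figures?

From the circular-orbit relation v² = μ/r at r = 7432 km: μ = v²r = (7.323)² × 7432 = 3.98551×10^5 km³/s².
Semi-major axis of the transfer orbit: a_t = (7432 + 54250)/2 = 30841 km.
Half the transfer-orbit period gives t = π√(a_t³/μ) = 26953 s.
Converting: 26953 s ÷ 3600 s/hour = 7.487 hours.

t = 7.487 hours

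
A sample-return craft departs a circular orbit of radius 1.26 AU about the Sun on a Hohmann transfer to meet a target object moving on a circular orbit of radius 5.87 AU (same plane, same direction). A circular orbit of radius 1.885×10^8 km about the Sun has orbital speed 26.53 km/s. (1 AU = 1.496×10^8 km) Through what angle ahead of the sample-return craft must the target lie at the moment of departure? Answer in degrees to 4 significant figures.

φ = 94.81°

From the circular-orbit relation v² = μ/r at r = 1.885×10^8 km: μ = v²r = (26.53)² × 1.885×10^8 = 1.32674×10^11 km³/s².
In km: r₁ = 1.26 × 1.496×10^8 = 1.88496×10^8 km; r₂ = 5.87 × 1.496×10^8 = 8.78152×10^8 km.
Transfer-ellipse semi-major axis a_t = (r₁ + r₂)/2 = (1.88496×10^8 + 8.78152×10^8)/2 = 5.33324×10^8 km.
Transfer time t = π√(a_t³/μ) = 1.0623×10^8 s.
The target's mean motion on its circular orbit is ω₂ = √(μ/r₂³) = 1.3997×10^-8 rad/s.
Angle swept by the target during transfer: ω₂·t = 1.4869 rad = 85.19°.
The sample-return craft traverses 180° on the transfer ellipse, so the target must lead by 180° − 85.19° = 94.81°.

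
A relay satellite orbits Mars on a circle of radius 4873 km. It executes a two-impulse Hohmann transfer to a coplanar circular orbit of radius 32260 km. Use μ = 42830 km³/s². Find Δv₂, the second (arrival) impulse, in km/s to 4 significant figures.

Δv₂ = 0.5619 km/s

The Hohmann ellipse has a_t = (r₁ + r₂)/2 = 18566.5 km.
Circular speed at r = 32260 km: v_c = √(μ/r) = 1.1522 km/s.
Vis-viva on the transfer ellipse at r = 32260 km gives v_t = √[μ(2/r − 1/a_t)] = 0.59030 km/s.
Δv₂ = |v_t − v_c| = |0.59030 − 1.1522| = 0.5619 km/s.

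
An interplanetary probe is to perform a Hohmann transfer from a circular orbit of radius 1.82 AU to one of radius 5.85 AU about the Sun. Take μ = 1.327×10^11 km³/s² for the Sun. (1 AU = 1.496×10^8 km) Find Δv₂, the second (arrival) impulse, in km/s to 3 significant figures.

Δv₂ = 3.83 km/s

In km: r₁ = 1.82 × 1.496×10^8 = 2.72272×10^8 km; r₂ = 5.85 × 1.496×10^8 = 8.7516×10^8 km.
The Hohmann ellipse has a_t = (r₁ + r₂)/2 = 5.73716×10^8 km.
Circular speed at r = 8.7516×10^8 km: v_c = √(μ/r) = 12.314 km/s.
Transfer-orbit speed at the same r (vis-viva, a = a_t): v_t = √[μ(2/r − 1/a_t)] = 8.4829 km/s.
Δv₂ = |v_t − v_c| = |8.4829 − 12.314| = 3.831 km/s.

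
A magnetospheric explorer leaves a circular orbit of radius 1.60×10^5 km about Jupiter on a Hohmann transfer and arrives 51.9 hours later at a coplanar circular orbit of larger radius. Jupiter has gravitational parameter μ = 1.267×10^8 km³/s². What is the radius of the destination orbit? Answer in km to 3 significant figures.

r₂ = 1.37×10^6 km

Transfer time t = 51.9 hours = 1.8684×10^5 s, and t = π√(a_t³/μ).
So a_t = (μ t²/π²)^(1/3) = (1.267×10^8 × (1.8684×10^5)² / π²)^(1/3) = 7.6525×10^5 km.
Since a_t = (r₁ + r₂)/2, r₂ = 2a_t − r₁ = 2×7.6525×10^5 − 1.600×10^5 = 1.3705×10^6 km.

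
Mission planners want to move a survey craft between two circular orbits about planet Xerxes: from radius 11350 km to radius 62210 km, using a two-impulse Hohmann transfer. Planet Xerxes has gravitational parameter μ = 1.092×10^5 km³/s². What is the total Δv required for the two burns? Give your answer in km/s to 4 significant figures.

Δv = 1.521 km/s

Semi-major axis of the transfer orbit: a_t = (11350 + 62210)/2 = 36780 km.
Circular speed at r₁: v₁ = √(μ/r₁) = √(1.092×10^5/11350) = 3.1018 km/s.
On the transfer ellipse at r₁, vis-viva gives v_p = √[μ(2/r₁ − 1/a_t)] = 4.0340 km/s.
First burn Δv₁ = |v_p − v₁| = 0.9322 km/s.
Circular speed at r₂: v₂ = √(μ/r₂) = 1.3249 km/s.
Transfer-orbit speed at r₂: v_a = √[μ(2/r₂ − 1/a_t)] = 0.73599 km/s.
Second burn Δv₂ = |v₂ − v_a| = 0.5889 km/s.
Total Δv = Δv₁ + Δv₂ = 1.521 km/s.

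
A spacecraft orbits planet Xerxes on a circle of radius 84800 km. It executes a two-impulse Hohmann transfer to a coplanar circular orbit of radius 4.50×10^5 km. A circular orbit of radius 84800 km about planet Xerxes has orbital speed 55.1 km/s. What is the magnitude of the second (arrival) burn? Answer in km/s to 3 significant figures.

Δv₂ = 10.4 km/s

From the circular-orbit relation v² = μ/r at r = 84800 km: μ = v²r = (55.1)² × 84800 = 2.57454×10^8 km³/s².
Transfer-ellipse semi-major axis a_t = (r₁ + r₂)/2 = (84800 + 4.500×10^5)/2 = 2.674×10^5 km.
Circular speed at r = 4.500×10^5 km: v_c = √(μ/r) = 23.92 km/s.
Vis-viva on the transfer ellipse at r = 4.500×10^5 km gives v_t = √[μ(2/r − 1/a_t)] = 13.47 km/s.
Δv₂ = |v_t − v_c| = |13.47 − 23.92| = 10.45 km/s.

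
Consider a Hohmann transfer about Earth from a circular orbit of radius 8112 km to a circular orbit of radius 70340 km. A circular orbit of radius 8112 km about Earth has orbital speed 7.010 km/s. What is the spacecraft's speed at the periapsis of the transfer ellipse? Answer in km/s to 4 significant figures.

v = 9.387 km/s

From the circular-orbit relation v² = μ/r at r = 8112 km: μ = v²r = (7.010)² × 8112 = 3.98624×10^5 km³/s².
Transfer-ellipse semi-major axis a_t = (r₁ + r₂)/2 = (8112 + 70340)/2 = 39226 km.
The periapsis of the transfer ellipse is at r = 8112 km.
Vis-viva: v = √[μ(2/r − 1/a_t)] = √[3.98624×10^5 × (2/8112 − 1/39226)] = 9.387 km/s.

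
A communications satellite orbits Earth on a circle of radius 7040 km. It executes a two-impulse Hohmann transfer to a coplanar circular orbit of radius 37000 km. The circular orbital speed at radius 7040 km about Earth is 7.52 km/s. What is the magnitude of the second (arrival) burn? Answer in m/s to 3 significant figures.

From the circular-orbit relation v² = μ/r at r = 7040 km: μ = v²r = (7.52)² × 7040 = 3.98115×10^5 km³/s².
Transfer-ellipse semi-major axis a_t = (r₁ + r₂)/2 = (7040 + 37000)/2 = 22020 km.
On the circular orbit at r = 37000 km, v_c = √(μ/r) = 3.280 km/s.
Transfer-orbit speed at the same r (vis-viva, a = a_t): v_t = √[μ(2/r − 1/a_t)] = 1.855 km/s.
Δv₂ = |v_t − v_c| = |1.855 − 3.280| = 1.425 km/s.

Δv₂ = 1430 m/s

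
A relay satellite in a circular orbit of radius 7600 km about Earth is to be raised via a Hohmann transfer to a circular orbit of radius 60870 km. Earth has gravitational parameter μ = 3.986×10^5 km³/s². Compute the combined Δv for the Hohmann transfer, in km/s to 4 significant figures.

Transfer-ellipse semi-major axis a_t = (r₁ + r₂)/2 = (7600 + 60870)/2 = 34235 km.
Circular speed at r₁: v₁ = √(μ/r₁) = √(3.986×10^5/7600) = 7.242 km/s.
On the transfer ellipse at r₁, v² = μ(2/r − 1/a) gives v_p = √[μ(2/r₁ − 1/a_t)] = 9.657 km/s.
First burn Δv₁ = |v_p − v₁| = 2.415 km/s.
Circular speed at r₂: v₂ = √(μ/r₂) = 2.559 km/s.
Transfer-orbit speed at r₂: v_a = √[μ(2/r₂ − 1/a_t)] = 1.206 km/s.
Second burn Δv₂ = |v₂ − v_a| = 1.353 km/s.
Δv = Δv₁ + Δv₂ = 2.415 + 1.353 = 3.768 km/s.

Δv = 3.768 km/s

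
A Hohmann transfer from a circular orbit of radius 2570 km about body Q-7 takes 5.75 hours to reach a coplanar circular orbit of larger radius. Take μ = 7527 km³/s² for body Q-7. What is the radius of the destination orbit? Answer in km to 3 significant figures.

r₂ = 11200 km

Transfer time t = 5.75 hours = 20700 s, and t = π√(a_t³/μ).
So a_t = (μ t²/π²)^(1/3) = (7527 × (20700)² / π²)^(1/3) = 6887.9 km.
Since a_t = (r₁ + r₂)/2, r₂ = 2a_t − r₁ = 2×6887.9 − 2570 = 11205.8 km.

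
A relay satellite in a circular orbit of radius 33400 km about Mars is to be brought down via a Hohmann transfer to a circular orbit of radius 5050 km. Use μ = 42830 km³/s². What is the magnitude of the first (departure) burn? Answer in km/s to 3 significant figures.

Transfer-ellipse semi-major axis a_t = (r₁ + r₂)/2 = (33400 + 5050)/2 = 19225 km.
On the circular orbit at r = 33400 km, v_c = √(μ/r) = 1.1324 km/s.
Transfer-orbit speed at the same r (vis-viva, a = a_t): v_t = √[μ(2/r − 1/a_t)] = 0.58038 km/s.
Δv₁ = |v_t − v_c| = |0.58038 − 1.1324| = 0.5520 km/s.

Δv₁ = 0.552 km/s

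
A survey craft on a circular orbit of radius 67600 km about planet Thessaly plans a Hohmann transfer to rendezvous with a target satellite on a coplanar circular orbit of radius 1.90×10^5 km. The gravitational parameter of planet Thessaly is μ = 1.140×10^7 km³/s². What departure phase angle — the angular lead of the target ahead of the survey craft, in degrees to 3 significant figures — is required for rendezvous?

The Hohmann ellipse has a_t = (r₁ + r₂)/2 = 1.288×10^5 km.
Transfer time t = π√(a_t³/μ) = 43010 s.
The target's mean motion on its circular orbit is ω₂ = √(μ/r₂³) = 4.0768×10^-5 rad/s.
Angle swept by the target during transfer: ω₂·t = 1.7534 rad = 100.5°.
Arrival is 180° from departure on the ellipse, so φ = 180° − 100.5° = 79.5°.

φ = 79.5°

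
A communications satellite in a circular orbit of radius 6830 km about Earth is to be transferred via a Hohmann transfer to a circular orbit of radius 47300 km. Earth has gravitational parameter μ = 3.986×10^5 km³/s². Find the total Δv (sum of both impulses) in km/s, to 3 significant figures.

Δv = 3.90 km/s

The Hohmann ellipse has a_t = (r₁ + r₂)/2 = 27065 km.
Circular speed at r₁: v₁ = √(μ/r₁) = √(3.986×10^5/6830) = 7.63938 km/s.
On the transfer ellipse at r₁, vis-viva equation gives v_p = √[μ(2/r₁ − 1/a_t)] = 10.0992 km/s.
First burn Δv₁ = |v_p − v₁| = 2.4598 km/s.
Circular speed at r₂: v₂ = √(μ/r₂) = 2.9029 km/s.
Transfer-orbit speed at r₂: v_a = √[μ(2/r₂ − 1/a_t)] = 1.4583 km/s.
Second burn Δv₂ = |v₂ − v_a| = 1.4446 km/s.
Δv = Δv₁ + Δv₂ = 2.4598 + 1.4446 = 3.904 km/s.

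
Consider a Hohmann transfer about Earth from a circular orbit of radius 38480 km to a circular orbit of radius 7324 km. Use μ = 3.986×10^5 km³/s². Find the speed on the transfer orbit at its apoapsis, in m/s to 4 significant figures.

Semi-major axis of the transfer orbit: a_t = (38480 + 7324)/2 = 22902 km.
The apoapsis of the transfer ellipse is at r = 38480 km.
From the vis-viva equation, v = √[μ(2/r − 1/a_t)] = 1.820 km/s.

v = 1820 m/s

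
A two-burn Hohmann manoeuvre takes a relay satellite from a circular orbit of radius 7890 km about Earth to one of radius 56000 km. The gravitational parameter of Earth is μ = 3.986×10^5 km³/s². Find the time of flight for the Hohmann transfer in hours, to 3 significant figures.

Transfer-ellipse semi-major axis a_t = (r₁ + r₂)/2 = (7890 + 56000)/2 = 31945 km.
Half the transfer-orbit period gives t = π√(a_t³/μ) = 28410 s.
Converting: 28410 s ÷ 3600 s/hour = 7.89 hours.

t = 7.89 hours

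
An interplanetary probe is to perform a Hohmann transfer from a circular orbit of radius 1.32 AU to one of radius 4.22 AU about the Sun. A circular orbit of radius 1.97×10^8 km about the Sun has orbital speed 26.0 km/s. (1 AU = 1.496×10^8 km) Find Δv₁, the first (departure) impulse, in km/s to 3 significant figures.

Δv₁ = 6.08 km/s

From the circular-orbit relation v² = μ/r at r = 1.97×10^8 km: μ = v²r = (26.0)² × 1.97×10^8 = 1.33172×10^11 km³/s².
In km: r₁ = 1.32 × 1.496×10^8 = 1.97472×10^8 km; r₂ = 4.22 × 1.496×10^8 = 6.31312×10^8 km.
The Hohmann ellipse has a_t = (r₁ + r₂)/2 = 4.14392×10^8 km.
Circular speed at r = 1.97472×10^8 km: v_c = √(μ/r) = 25.969 km/s.
Vis-viva on the transfer ellipse at r = 1.97472×10^8 km gives v_t = √[μ(2/r − 1/a_t)] = 32.053 km/s.
Δv₁ = |v_t − v_c| = |32.053 − 25.969| = 6.084 km/s.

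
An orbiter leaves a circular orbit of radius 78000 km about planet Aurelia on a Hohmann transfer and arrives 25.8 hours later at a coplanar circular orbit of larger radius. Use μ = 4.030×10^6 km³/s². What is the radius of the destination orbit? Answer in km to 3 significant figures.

Transfer time t = 25.8 hours = 92880 s, and t = π√(a_t³/μ).
So a_t = (μ t²/π²)^(1/3) = (4.030×10^6 × (92880)² / π²)^(1/3) = 1.5215×10^5 km.
Since a_t = (r₁ + r₂)/2, r₂ = 2a_t − r₁ = 2×1.5215×10^5 − 78000 = 2.263×10^5 km.

r₂ = 2.26×10^5 km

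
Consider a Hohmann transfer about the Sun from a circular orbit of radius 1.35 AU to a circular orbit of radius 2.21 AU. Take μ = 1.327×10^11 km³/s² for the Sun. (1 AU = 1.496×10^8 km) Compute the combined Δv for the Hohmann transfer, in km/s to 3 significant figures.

Δv = 5.52 km/s

In km: r₁ = 1.35 × 1.496×10^8 = 2.0196×10^8 km; r₂ = 2.21 × 1.496×10^8 = 3.30616×10^8 km.
Semi-major axis of the transfer orbit: a_t = (2.0196×10^8 + 3.30616×10^8)/2 = 2.66288×10^8 km.
At r₁ the circular-orbit speed is v₁ = √(μ/r₁) = 25.633 km/s.
Transfer-orbit speed at r₁ (vis-viva equation): v_p = √[μ(2/r₁ − 1/a_t)] = 28.562 km/s.
First burn Δv₁ = |v_p − v₁| = 2.929 km/s.
At r₂, v₂ = √(μ/r₂) = 20.034 km/s.
Transfer-orbit speed at r₂: v_a = √[μ(2/r₂ − 1/a_t)] = 17.447 km/s.
Second burn Δv₂ = |v₂ − v_a| = 2.587 km/s.
Δv = Δv₁ + Δv₂ = 2.929 + 2.587 = 5.516 km/s.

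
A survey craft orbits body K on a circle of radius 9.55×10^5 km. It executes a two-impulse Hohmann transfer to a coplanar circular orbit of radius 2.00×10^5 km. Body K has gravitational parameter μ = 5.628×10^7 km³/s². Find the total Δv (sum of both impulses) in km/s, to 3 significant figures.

Δv = 7.96 km/s

Semi-major axis of the transfer orbit: a_t = (9.550×10^5 + 2.000×10^5)/2 = 5.775×10^5 km.
Circular speed at r₁: v₁ = √(μ/r₁) = √(5.628×10^7/9.550×10^5) = 7.677 km/s.
Transfer-orbit speed at r₁ (v² = μ(2/r − 1/a)): v_a = √[μ(2/r₁ − 1/a_t)] = 4.518 km/s.
First burn Δv₁ = |v_a − v₁| = 3.159 km/s.
At r₂, v₂ = √(μ/r₂) = 16.775 km/s.
Transfer-orbit speed at r₂: v_p = √[μ(2/r₂ − 1/a_t)] = 21.572 km/s.
Second burn Δv₂ = |v₂ − v_p| = 4.797 km/s.
Δv = Δv₁ + Δv₂ = 3.159 + 4.797 = 7.956 km/s.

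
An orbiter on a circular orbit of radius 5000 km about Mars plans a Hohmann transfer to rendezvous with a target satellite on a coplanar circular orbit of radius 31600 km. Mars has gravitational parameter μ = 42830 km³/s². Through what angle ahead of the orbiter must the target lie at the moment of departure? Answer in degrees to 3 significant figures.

The Hohmann ellipse has a_t = (r₁ + r₂)/2 = 18300 km.
The half-period of the transfer ellipse is t = π√(a_t³/μ) = 37580 s.
The target's mean motion on its circular orbit is ω₂ = √(μ/r₂³) = 3.6842×10^-5 rad/s.
Angle swept by the target during transfer: ω₂·t = 1.3845 rad = 79.33°.
Arrival is 180° from departure on the ellipse, so φ = 180° − 79.33° = 101°.

φ = 101°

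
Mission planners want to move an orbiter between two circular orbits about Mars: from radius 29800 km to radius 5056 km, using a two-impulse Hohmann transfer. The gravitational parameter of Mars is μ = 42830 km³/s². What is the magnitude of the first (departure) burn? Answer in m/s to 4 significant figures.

Transfer-ellipse semi-major axis a_t = (r₁ + r₂)/2 = (29800 + 5056)/2 = 17428 km.
On the circular orbit at r = 29800 km, v_c = √(μ/r) = 1.19885 km/s.
Transfer-orbit speed at the same r (vis-viva, a = a_t): v_t = √[μ(2/r − 1/a_t)] = 0.645722 km/s.
Δv₁ = |v_t − v_c| = |0.645722 − 1.19885| = 0.5531 km/s.

Δv₁ = 553.1 m/s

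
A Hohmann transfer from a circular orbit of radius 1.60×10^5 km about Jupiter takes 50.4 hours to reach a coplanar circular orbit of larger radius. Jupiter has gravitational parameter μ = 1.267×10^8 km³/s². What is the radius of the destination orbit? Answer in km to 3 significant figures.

r₂ = 1.34×10^6 km

Transfer time t = 50.4 hours = 1.8144×10^5 s, and t = π√(a_t³/μ).
So a_t = (μ t²/π²)^(1/3) = (1.267×10^8 × (1.8144×10^5)² / π²)^(1/3) = 7.5044×10^5 km.
Since a_t = (r₁ + r₂)/2, r₂ = 2a_t − r₁ = 2×7.5044×10^5 − 1.600×10^5 = 1.34088×10^6 km.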